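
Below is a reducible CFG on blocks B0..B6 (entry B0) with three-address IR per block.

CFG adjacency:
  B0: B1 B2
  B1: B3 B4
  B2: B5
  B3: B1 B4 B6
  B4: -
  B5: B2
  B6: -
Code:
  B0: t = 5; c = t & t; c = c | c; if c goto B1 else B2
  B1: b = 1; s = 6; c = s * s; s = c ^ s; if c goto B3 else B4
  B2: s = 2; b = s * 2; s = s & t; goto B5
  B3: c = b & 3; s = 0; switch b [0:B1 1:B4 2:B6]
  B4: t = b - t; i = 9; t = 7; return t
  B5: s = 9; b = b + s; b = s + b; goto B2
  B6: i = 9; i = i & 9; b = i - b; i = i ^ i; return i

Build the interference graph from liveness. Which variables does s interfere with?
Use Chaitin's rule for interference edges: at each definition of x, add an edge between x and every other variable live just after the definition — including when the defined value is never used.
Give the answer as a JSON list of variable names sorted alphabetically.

Answer: ["b", "c", "t"]

Working:
Per-block:
  B0: {c,t} / ∅
  B1: {b,c,s} / ∅
  B2: {b,s} / {t}
  B3: {c,s} / {b}
  B4: {i,t} / {b,t}
  B5: {b,s} / {b}
  B6: {b,i} / {b}

Liveness:
  B0: in=∅ out={t}
  B1: in={t} out={b,t}
  B2: in={t} out={b,t}
  B3: in={b,t} out={b,t}
  B4: in={b,t} out=∅
  B5: in={b,t} out={t}
  B6: in={b} out=∅

Interfere edges:
  b: {c,i,s,t}
  c: {b,s,t}
  i: {b}
  s: {b,c,t}
  t: {b,c,s}

N(s) = ["b", "c", "t"]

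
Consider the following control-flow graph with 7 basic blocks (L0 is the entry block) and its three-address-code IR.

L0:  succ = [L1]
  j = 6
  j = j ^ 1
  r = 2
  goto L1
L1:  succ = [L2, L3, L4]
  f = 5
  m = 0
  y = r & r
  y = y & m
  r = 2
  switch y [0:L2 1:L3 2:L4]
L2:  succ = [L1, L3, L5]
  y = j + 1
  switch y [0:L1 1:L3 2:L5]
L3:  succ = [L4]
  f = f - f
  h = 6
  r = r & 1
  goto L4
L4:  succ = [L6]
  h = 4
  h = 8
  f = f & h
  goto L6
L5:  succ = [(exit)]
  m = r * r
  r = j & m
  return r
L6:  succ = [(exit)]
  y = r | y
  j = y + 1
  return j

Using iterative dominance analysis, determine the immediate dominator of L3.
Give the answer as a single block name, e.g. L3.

idom tree: L1←L0 L2←L1 L3←L1 L4←L1 L5←L2 L6←L4
Dom∩ at merges:
  L1: preds {L0,L2}: {L0} ∩ {L0,L1,L2} = {L0}; idom=L0
  L3: preds {L1,L2}: {L0,L1} ∩ {L0,L1,L2} = {L0,L1}; idom=L1
  L4: preds {L1,L3}: {L0,L1} ∩ {L0,L1,L3} = {L0,L1}; idom=L1

idom(L3) = L1

Answer: L1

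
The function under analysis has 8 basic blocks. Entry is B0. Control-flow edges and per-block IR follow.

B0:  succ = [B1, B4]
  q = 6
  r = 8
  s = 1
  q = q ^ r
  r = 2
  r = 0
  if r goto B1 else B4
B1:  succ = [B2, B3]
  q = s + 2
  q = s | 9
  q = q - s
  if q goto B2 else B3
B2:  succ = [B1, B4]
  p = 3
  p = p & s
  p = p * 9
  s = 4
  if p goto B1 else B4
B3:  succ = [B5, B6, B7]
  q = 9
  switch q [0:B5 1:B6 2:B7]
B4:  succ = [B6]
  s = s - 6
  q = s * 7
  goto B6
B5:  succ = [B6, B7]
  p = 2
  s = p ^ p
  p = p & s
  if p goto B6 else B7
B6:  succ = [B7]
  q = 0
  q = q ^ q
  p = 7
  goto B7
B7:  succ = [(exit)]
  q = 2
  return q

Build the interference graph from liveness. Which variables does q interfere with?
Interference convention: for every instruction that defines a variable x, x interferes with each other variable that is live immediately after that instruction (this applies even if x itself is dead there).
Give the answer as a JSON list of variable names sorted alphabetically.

Answer: ["r", "s"]

Derivation:
Per-block:
  B0: {q,r,s} / ∅
  B1: {q} / {s}
  B2: {p,s} / {s}
  B3: {q} / ∅
  B4: {q,s} / {s}
  B5: {p,s} / ∅
  B6: {p,q} / ∅
  B7: {q} / ∅

Backward fixpoint:
  live B0: ∅→{s}
  live B1: {s}→{s}
  live B2: {s}→{s}
  live B3: ∅→∅
  live B4: {s}→∅
  live B5: ∅→∅
  live B6: ∅→∅
  live B7: ∅→∅

Conflict graph:
  p — {s}
  q — {r,s}
  r — {q,s}
  s — {p,q,r}

N(q) = ["r", "s"]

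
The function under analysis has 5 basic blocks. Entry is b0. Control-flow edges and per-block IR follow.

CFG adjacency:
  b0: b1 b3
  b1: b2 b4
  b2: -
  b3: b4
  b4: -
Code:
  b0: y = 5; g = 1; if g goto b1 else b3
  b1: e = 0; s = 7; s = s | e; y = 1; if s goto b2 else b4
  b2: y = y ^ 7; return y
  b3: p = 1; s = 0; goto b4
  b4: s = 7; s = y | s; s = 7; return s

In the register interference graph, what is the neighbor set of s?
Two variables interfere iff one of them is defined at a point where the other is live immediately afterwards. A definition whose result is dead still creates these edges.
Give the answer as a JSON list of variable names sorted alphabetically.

Per-block:
  b0: def={g,y} ue=∅
  b1: def={e,s,y} ue=∅
  b2: def={y} ue={y}
  b3: def={p,s} ue=∅
  b4: def={s} ue={y}

Backward fixpoint:
  live b0: ∅→{y}
  live b1: ∅→{y}
  live b2: {y}→∅
  live b3: {y}→{y}
  live b4: {y}→∅

Interference:
  e: {s}
  g: {y}
  p: {y}
  s: {e,y}
  y: {g,p,s}

N(s) = ["e", "y"]

Answer: ["e", "y"]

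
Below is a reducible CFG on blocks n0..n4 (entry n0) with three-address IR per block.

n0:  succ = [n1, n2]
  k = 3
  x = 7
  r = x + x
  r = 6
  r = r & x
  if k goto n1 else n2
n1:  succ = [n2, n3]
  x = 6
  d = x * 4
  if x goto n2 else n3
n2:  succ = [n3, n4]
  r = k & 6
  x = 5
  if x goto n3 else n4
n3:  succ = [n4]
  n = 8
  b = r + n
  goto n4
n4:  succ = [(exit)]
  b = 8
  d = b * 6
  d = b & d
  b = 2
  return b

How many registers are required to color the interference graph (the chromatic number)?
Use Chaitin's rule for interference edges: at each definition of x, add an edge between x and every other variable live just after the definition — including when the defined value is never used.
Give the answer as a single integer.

Block summaries:
  n0: def={k,r,x} ue=∅
  n1: def={d,x} ue=∅
  n2: def={r,x} ue={k}
  n3: def={b,n} ue={r}
  n4: def={b,d} ue=∅

Liveness:
  n0: in=∅ out={k,r}
  n1: in={k,r} out={k,r}
  n2: in={k} out={r}
  n3: in={r} out=∅
  n4: in=∅ out=∅

Interference:
  b: {d}
  d: {b,k,r,x}
  k: {d,r,x}
  n: {r}
  r: {d,k,n,x}
  x: {d,k,r}

Chromatic number:
  clique {d,k,r,x} ⇒ need ≥ 4
  assign b→r1 d→r0 k→r2 n→r0 r→r1 x→r3 — no edge inside a register ⇒ χ ≤ 4
  χ = 4

Answer: 4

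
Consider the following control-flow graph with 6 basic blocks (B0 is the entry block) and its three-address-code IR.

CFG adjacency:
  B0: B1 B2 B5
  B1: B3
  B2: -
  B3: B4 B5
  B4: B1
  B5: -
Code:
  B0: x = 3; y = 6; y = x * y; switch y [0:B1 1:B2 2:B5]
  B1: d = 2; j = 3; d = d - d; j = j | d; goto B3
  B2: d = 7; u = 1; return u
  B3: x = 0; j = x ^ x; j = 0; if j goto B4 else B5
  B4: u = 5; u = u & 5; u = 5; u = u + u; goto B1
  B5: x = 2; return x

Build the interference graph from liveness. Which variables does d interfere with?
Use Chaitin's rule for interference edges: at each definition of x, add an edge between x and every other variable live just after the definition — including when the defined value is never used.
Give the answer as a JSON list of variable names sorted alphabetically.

Answer: ["j"]

Analysis:
Per-block:
  B0: {x,y} / ∅
  B1: {d,j} / ∅
  B2: {d,u} / ∅
  B3: {j,x} / ∅
  B4: {u} / ∅
  B5: {x} / ∅

Live sets:
  B0: in=∅ out=∅
  B1: in=∅ out=∅
  B2: in=∅ out=∅
  B3: in=∅ out=∅
  B4: in=∅ out=∅
  B5: in=∅ out=∅

Interfere edges:
  d — {j}
  j — {d}
  u — ∅
  x — {y}
  y — {x}

N(d) = ["j"]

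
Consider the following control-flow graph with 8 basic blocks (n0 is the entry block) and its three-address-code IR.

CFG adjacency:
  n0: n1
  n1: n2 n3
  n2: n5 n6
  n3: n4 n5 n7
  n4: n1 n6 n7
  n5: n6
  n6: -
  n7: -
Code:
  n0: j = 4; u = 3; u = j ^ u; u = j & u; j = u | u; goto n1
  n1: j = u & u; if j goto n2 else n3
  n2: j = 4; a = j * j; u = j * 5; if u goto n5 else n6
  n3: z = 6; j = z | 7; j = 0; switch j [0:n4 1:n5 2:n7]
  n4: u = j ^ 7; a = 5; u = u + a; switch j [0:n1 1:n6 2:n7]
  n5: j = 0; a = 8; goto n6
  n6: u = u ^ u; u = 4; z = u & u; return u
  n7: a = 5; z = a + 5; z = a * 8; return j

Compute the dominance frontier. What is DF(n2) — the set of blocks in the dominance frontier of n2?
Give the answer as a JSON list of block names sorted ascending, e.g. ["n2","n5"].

idom tree: n1←n0 n2←n1 n3←n1 n4←n3 n5←n1 n6←n1 n7←n3
Join-block Dom:
  n1: preds {n0,n4}: {n0} ∩ {n0,n1,n3,n4} = {n0}; idom=n0
  n5: preds {n2,n3}: {n0,n1,n2} ∩ {n0,n1,n3} = {n0,n1}; idom=n1
  n6: preds {n2,n4,n5}: {n0,n1,n2} ∩ {n0,n1,n3,n4} ∩ {n0,n1,n5} = {n0,n1}; idom=n1
  n7: preds {n3,n4}: {n0,n1,n3} ∩ {n0,n1,n3,n4} = {n0,n1,n3}; idom=n3

Frontier:
  join n1 pred n0: · stop@n0
  join n1 pred n4: n4→n3→n1 stop@n0
  join n5 pred n2: n2 stop@n1
  join n5 pred n3: n3 stop@n1
  join n6 pred n2: n2 stop@n1
  join n6 pred n4: n4→n3 stop@n1
  join n6 pred n5: n5 stop@n1
  join n7 pred n3: · stop@n3
  join n7 pred n4: n4 stop@n3
  n0: DF=∅
  n1: DF={n1}
  n2: DF={n5,n6}
  n3: DF={n1,n5,n6}
  n4: DF={n1,n6,n7}
  n5: DF={n6}
  n6: DF=∅
  n7: DF=∅

DF(n2) = ["n5", "n6"]

Answer: ["n5", "n6"]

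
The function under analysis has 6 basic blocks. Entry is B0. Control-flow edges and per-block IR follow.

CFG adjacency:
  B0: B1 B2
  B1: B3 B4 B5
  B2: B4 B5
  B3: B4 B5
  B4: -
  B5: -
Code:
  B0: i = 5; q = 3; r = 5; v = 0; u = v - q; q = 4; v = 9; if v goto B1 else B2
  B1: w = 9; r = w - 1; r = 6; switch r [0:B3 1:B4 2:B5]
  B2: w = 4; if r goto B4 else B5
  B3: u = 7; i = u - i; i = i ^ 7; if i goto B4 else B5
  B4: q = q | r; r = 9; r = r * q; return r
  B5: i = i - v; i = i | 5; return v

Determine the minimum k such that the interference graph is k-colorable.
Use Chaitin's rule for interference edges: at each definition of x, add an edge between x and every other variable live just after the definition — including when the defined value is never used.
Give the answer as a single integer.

Block summaries:
  B0 def {i,q,r,u,v} use ∅
  B1 def {r,w} use ∅
  B2 def {w} use {r}
  B3 def {i,u} use {i}
  B4 def {q,r} use {q,r}
  B5 def {i} use {i,v}

Liveness:
  B0: in=∅ out={i,q,r,v}
  B1: in={i,q,v} out={i,q,r,v}
  B2: in={i,q,r,v} out={i,q,r,v}
  B3: in={i,q,r,v} out={i,q,r,v}
  B4: in={q,r} out=∅
  B5: in={i,v} out=∅

Conflict graph:
  i↔{q,r,u,v,w}
  q↔{i,r,u,v,w}
  r↔{i,q,u,v,w}
  u↔{i,q,r,v}
  v↔{i,q,r,u,w}
  w↔{i,q,r,v}

Chromatic number:
  clique {i,q,r,u,v} ⇒ need ≥ 5
  5-colouring: c0={i}  c1={q}  c2={r}  c3={v}  c4={u,w}
  χ = 5

Answer: 5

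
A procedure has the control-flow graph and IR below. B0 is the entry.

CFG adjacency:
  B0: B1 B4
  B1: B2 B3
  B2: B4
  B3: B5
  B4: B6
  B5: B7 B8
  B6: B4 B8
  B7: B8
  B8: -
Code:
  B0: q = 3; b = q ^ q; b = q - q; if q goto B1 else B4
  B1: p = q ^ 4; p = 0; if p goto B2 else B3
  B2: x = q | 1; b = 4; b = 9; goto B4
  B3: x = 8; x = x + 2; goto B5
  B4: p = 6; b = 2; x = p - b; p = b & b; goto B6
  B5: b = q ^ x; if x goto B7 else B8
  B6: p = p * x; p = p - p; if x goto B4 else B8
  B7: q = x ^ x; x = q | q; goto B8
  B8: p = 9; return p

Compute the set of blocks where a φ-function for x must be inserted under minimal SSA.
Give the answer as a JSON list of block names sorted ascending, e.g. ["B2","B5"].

Answer: ["B4", "B8"]

Derivation:
idom tree: B1←B0 B2←B1 B3←B1 B4←B0 B5←B3 B6←B4 B7←B5 B8←B0
Join-block Dom:
  B4: preds {B0,B2,B6}: {B0} ∩ {B0,B1,B2} ∩ {B0,B4,B6} = {B0}; idom=B0
  B8: preds {B5,B6,B7}: {B0,B1,B3,B5} ∩ {B0,B4,B6} ∩ {B0,B1,B3,B5,B7} = {B0}; idom=B0

DF walk-up:
  B4←B0: walk · to B0
  B4←B2: walk B2→B1 to B0
  B4←B6: walk B6→B4 to B0
  B8←B5: walk B5→B3→B1 to B0
  B8←B6: walk B6→B4 to B0
  B8←B7: walk B7→B5→B3→B1 to B0
  B0: DF=∅
  B1: DF={B4,B8}
  B2: DF={B4}
  B3: DF={B8}
  B4: DF={B4,B8}
  B5: DF={B8}
  B6: DF={B4,B8}
  B7: DF={B8}
  B8: DF=∅

φ for x: defs {B2,B3,B4,B7}
  DF⁺ = {B4,B8}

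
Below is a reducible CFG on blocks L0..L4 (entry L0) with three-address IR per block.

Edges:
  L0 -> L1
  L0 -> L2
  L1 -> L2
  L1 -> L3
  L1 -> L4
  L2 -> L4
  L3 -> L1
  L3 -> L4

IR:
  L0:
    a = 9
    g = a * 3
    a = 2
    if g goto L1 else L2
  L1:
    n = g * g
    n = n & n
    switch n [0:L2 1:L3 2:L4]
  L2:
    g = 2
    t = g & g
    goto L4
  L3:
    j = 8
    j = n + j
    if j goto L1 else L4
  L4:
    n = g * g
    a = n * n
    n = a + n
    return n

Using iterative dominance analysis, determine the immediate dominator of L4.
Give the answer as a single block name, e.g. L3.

Answer: L0

Working:
idom tree: L1←L0 L2←L0 L3←L1 L4←L0
Dom∩ at merges:
  L1: preds {L0,L3}: {L0} ∩ {L0,L1,L3} = {L0}; idom=L0
  L2: preds {L0,L1}: {L0} ∩ {L0,L1} = {L0}; idom=L0
  L4: preds {L1,L2,L3}: {L0,L1} ∩ {L0,L2} ∩ {L0,L1,L3} = {L0}; idom=L0

idom(L4) = L0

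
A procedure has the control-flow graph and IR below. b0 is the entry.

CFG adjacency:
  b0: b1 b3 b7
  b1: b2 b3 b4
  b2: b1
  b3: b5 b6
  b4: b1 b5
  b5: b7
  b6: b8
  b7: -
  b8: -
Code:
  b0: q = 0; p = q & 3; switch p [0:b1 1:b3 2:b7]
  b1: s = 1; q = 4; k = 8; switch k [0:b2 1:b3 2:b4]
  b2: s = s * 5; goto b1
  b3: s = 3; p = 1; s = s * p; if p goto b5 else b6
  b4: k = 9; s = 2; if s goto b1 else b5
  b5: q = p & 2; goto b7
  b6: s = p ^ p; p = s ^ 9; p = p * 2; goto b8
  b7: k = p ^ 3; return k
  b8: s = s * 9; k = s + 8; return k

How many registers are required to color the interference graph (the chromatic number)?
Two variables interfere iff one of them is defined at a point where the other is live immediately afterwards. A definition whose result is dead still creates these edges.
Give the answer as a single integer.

Per-block:
  b0: {p,q} / ∅
  b1: {k,q,s} / ∅
  b2: {s} / {s}
  b3: {p,s} / ∅
  b4: {k,s} / ∅
  b5: {q} / {p}
  b6: {p,s} / {p}
  b7: {k} / {p}
  b8: {k,s} / {s}

Live sets:
  b0 li=∅ lo={p}
  b1 li={p} lo={p,s}
  b2 li={p,s} lo={p}
  b3 li=∅ lo={p}
  b4 li={p} lo={p}
  b5 li={p} lo={p}
  b6 li={p} lo={s}
  b7 li={p} lo=∅
  b8 li={s} lo=∅

Interfere edges:
  k — {p,s}
  p — {k,q,s}
  q — {p,s}
  s — {k,p,q}

Colouring:
  lower bound: {k,p,s} mutually conflict ⇒ χ ≥ 3
  assign k→c2 p→c0 q→c2 s→c1 — no edge inside a register ⇒ χ ≤ 3
  χ = 3

Answer: 3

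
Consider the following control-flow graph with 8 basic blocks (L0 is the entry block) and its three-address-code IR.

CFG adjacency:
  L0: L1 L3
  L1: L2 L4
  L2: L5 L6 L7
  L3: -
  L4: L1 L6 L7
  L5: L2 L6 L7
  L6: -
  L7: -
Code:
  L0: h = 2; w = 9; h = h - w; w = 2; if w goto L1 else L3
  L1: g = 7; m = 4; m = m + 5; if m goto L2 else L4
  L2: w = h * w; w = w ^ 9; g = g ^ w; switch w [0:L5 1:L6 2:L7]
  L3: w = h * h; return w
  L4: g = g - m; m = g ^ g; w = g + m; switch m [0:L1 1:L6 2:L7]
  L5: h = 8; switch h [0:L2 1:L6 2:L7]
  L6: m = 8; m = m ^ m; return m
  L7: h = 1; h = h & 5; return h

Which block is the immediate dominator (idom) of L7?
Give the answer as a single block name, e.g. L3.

idom tree: L1←L0 L2←L1 L3←L0 L4←L1 L5←L2 L6←L1 L7←L1
Join-block Dom:
  L1: preds {L0,L4}: {L0} ∩ {L0,L1,L4} = {L0}; idom=L0
  L2: preds {L1,L5}: {L0,L1} ∩ {L0,L1,L2,L5} = {L0,L1}; idom=L1
  L6: preds {L2,L4,L5}: {L0,L1,L2} ∩ {L0,L1,L4} ∩ {L0,L1,L2,L5} = {L0,L1}; idom=L1
  L7: preds {L2,L4,L5}: {L0,L1,L2} ∩ {L0,L1,L4} ∩ {L0,L1,L2,L5} = {L0,L1}; idom=L1

idom(L7) = L1

Answer: L1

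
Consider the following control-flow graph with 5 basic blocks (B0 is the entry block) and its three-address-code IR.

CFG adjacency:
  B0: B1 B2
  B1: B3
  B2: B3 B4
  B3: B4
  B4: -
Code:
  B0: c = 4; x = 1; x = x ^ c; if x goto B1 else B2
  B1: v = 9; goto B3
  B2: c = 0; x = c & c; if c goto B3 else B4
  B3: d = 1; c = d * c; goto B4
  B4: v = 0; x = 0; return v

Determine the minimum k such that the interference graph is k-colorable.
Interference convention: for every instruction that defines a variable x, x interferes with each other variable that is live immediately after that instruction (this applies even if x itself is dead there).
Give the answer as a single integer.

Block summaries:
  B0: {c,x} / ∅
  B1: {v} / ∅
  B2: {c,x} / ∅
  B3: {c,d} / {c}
  B4: {v,x} / ∅

Live sets:
  live B0: ∅→{c}
  live B1: {c}→{c}
  live B2: ∅→{c}
  live B3: {c}→∅
  live B4: ∅→∅

Interference:
  c — {d,v,x}
  d — {c}
  v — {c,x}
  x — {c,v}

Registers:
  lower bound: {c,v,x} mutually conflict ⇒ χ ≥ 3
  3-colouring: R0={c}  R1={d,v}  R2={x}
  χ = 3

Answer: 3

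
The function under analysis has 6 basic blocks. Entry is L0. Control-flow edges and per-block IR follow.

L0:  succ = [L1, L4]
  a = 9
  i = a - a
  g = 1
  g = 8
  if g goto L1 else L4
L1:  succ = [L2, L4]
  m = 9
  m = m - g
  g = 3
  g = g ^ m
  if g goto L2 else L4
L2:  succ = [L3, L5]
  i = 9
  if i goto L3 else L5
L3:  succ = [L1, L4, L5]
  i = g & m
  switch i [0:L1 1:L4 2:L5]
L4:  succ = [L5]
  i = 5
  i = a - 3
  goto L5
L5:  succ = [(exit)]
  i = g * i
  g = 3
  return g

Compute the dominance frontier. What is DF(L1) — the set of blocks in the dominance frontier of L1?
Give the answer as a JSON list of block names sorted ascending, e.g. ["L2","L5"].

idom tree: L1←L0 L2←L1 L3←L2 L4←L0 L5←L0
Join-block Dom:
  L1: preds {L0,L3}: {L0} ∩ {L0,L1,L2,L3} = {L0}; idom=L0
  L4: preds {L0,L1,L3}: {L0} ∩ {L0,L1} ∩ {L0,L1,L2,L3} = {L0}; idom=L0
  L5: preds {L2,L3,L4}: {L0,L1,L2} ∩ {L0,L1,L2,L3} ∩ {L0,L4} = {L0}; idom=L0

Frontier:
  join L1 pred L0: · stop@L0
  join L1 pred L3: L3→L2→L1 stop@L0
  join L4 pred L0: · stop@L0
  join L4 pred L1: L1 stop@L0
  join L4 pred L3: L3→L2→L1 stop@L0
  join L5 pred L2: L2→L1 stop@L0
  join L5 pred L3: L3→L2→L1 stop@L0
  join L5 pred L4: L4 stop@L0
  L0: DF=∅
  L1: DF={L1,L4,L5}
  L2: DF={L1,L4,L5}
  L3: DF={L1,L4,L5}
  L4: DF={L5}
  L5: DF=∅

DF(L1) = ["L1", "L4", "L5"]

Answer: ["L1", "L4", "L5"]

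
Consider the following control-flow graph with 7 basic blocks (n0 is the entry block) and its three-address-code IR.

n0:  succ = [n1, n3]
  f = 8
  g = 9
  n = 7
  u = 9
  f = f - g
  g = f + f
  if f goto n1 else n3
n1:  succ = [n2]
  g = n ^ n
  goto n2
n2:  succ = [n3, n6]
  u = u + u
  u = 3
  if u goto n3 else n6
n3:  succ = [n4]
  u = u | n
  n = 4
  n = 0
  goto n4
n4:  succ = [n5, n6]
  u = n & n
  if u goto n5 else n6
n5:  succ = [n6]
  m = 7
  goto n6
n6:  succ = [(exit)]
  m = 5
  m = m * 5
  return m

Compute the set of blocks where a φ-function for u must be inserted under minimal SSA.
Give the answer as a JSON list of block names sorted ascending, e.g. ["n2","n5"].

idom tree: n1←n0 n2←n1 n3←n0 n4←n3 n5←n4 n6←n0
Join-block Dom:
  n3: preds {n0,n2}: {n0} ∩ {n0,n1,n2} = {n0}; idom=n0
  n6: preds {n2,n4,n5}: {n0,n1,n2} ∩ {n0,n3,n4} ∩ {n0,n3,n4,n5} = {n0}; idom=n0

DF walk-up:
  n3←n0: walk · to n0
  n3←n2: walk n2→n1 to n0
  n6←n2: walk n2→n1 to n0
  n6←n4: walk n4→n3 to n0
  n6←n5: walk n5→n4→n3 to n0
  DF(n0)=∅
  DF(n1)={n3,n6}
  DF(n2)={n3,n6}
  DF(n3)={n6}
  DF(n4)={n6}
  DF(n5)={n6}
  DF(n6)=∅

φ for u: defs {n0,n2,n3,n4}
  DF⁺ = {n3,n6}

Answer: ["n3", "n6"]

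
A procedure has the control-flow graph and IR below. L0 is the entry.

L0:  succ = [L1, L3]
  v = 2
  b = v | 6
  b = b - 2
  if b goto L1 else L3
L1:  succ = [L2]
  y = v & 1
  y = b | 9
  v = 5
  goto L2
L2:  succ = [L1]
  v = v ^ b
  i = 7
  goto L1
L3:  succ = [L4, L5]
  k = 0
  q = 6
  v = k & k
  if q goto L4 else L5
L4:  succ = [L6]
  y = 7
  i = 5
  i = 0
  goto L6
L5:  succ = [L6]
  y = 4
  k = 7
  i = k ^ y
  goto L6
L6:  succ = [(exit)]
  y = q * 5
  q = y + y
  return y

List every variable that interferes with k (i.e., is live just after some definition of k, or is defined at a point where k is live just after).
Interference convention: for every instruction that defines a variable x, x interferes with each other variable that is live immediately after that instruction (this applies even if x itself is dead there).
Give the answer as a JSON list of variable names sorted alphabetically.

def/use:
  L0: def={b,v} ue=∅
  L1: def={v,y} ue={b,v}
  L2: def={i,v} ue={b,v}
  L3: def={k,q,v} ue=∅
  L4: def={i,y} ue=∅
  L5: def={i,k,y} ue=∅
  L6: def={q,y} ue={q}

Backward fixpoint:
  L0 li=∅ lo={b,v}
  L1 li={b,v} lo={b,v}
  L2 li={b,v} lo={b,v}
  L3 li=∅ lo={q}
  L4 li={q} lo={q}
  L5 li={q} lo={q}
  L6 li={q} lo=∅

Interference:
  b↔{i,v,y}
  i↔{b,q,v}
  k↔{q,y}
  q↔{i,k,v,y}
  v↔{b,i,q}
  y↔{b,k,q}

N(k) = ["q", "y"]

Answer: ["q", "y"]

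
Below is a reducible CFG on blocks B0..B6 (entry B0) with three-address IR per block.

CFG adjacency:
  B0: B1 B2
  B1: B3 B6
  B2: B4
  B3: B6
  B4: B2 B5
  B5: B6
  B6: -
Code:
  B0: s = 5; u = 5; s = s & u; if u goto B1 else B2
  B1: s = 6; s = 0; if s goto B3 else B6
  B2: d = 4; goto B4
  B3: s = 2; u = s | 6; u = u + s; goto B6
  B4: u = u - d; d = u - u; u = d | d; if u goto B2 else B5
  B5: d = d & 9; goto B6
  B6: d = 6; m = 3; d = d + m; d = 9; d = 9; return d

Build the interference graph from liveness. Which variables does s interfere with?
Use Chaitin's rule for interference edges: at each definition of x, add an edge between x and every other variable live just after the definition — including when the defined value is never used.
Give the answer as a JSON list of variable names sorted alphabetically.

Per-block:
  B0: def={s,u} ue=∅
  B1: def={s} ue=∅
  B2: def={d} ue=∅
  B3: def={s,u} ue=∅
  B4: def={d,u} ue={d,u}
  B5: def={d} ue={d}
  B6: def={d,m} ue=∅

Liveness:
  B0: in=∅ out={u}
  B1: in=∅ out=∅
  B2: in={u} out={d,u}
  B3: in=∅ out=∅
  B4: in={d,u} out={d,u}
  B5: in={d} out=∅
  B6: in=∅ out=∅

Conflict graph:
  d↔{m,u}
  m↔{d}
  s↔{u}
  u↔{d,s}

N(s) = ["u"]

Answer: ["u"]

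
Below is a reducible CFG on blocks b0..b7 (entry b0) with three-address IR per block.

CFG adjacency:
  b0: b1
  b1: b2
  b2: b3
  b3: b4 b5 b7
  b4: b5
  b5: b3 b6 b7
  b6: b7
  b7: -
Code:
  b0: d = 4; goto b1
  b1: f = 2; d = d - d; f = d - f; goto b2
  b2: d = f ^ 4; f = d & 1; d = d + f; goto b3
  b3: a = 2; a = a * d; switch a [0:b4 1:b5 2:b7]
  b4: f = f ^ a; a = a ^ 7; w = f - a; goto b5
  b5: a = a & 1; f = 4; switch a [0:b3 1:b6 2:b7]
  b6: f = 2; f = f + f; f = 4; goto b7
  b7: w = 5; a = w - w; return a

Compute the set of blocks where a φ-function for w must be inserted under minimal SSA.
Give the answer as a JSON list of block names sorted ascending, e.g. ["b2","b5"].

Answer: ["b3", "b5", "b7"]

Analysis:
idom tree: b1←b0 b2←b1 b3←b2 b4←b3 b5←b3 b6←b5 b7←b3
Dom∩ at merges:
  b3: preds {b2,b5}: {b0,b1,b2} ∩ {b0,b1,b2,b3,b5} = {b0,b1,b2}; idom=b2
  b5: preds {b3,b4}: {b0,b1,b2,b3} ∩ {b0,b1,b2,b3,b4} = {b0,b1,b2,b3}; idom=b3
  b7: preds {b3,b5,b6}: {b0,b1,b2,b3} ∩ {b0,b1,b2,b3,b5} ∩ {b0,b1,b2,b3,b5,b6} = {b0,b1,b2,b3}; idom=b3

DF walk-up:
  join b3 pred b2: · stop@b2
  join b3 pred b5: b5→b3 stop@b2
  join b5 pred b3: · stop@b3
  join b5 pred b4: b4 stop@b3
  join b7 pred b3: · stop@b3
  join b7 pred b5: b5 stop@b3
  join b7 pred b6: b6→b5 stop@b3
  b0 → ∅
  b1 → ∅
  b2 → ∅
  b3 → {b3}
  b4 → {b5}
  b5 → {b3,b7}
  b6 → {b7}
  b7 → ∅

φ for w: defs {b4,b7}
  DF⁺ = {b3,b5,b7}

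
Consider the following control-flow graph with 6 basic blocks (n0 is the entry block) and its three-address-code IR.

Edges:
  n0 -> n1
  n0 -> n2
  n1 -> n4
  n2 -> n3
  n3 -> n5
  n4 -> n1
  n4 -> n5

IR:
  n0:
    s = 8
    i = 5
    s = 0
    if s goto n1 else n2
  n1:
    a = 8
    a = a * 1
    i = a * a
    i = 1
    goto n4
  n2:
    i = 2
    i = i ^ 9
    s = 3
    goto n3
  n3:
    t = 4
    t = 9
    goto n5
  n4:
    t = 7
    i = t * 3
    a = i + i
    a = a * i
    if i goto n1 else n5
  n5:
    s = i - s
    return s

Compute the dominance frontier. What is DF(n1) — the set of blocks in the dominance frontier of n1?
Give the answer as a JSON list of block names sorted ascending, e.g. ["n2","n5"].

idom tree: n1←n0 n2←n0 n3←n2 n4←n1 n5←n0
Join-block Dom:
  n1: preds {n0,n4}: {n0} ∩ {n0,n1,n4} = {n0}; idom=n0
  n5: preds {n3,n4}: {n0,n2,n3} ∩ {n0,n1,n4} = {n0}; idom=n0

Frontier:
  n1←n0: walk · to n0
  n1←n4: walk n4→n1 to n0
  n5←n3: walk n3→n2 to n0
  n5←n4: walk n4→n1 to n0
  DF(n0)=∅
  DF(n1)={n1,n5}
  DF(n2)={n5}
  DF(n3)={n5}
  DF(n4)={n1,n5}
  DF(n5)=∅

DF(n1) = ["n1", "n5"]

Answer: ["n1", "n5"]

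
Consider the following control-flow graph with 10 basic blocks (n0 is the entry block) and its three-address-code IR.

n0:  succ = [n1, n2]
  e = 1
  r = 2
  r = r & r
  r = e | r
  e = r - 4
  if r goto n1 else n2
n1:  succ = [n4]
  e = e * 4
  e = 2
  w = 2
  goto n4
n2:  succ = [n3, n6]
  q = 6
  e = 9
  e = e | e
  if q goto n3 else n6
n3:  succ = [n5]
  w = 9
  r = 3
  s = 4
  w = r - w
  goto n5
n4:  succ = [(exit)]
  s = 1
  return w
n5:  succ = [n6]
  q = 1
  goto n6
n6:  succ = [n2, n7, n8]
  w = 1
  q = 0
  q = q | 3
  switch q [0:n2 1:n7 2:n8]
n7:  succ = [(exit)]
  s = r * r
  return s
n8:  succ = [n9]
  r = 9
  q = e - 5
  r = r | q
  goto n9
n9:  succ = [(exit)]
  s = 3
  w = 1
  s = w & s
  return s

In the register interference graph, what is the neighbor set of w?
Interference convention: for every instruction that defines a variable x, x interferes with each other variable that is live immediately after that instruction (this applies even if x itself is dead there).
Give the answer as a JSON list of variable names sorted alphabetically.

Per-block:
  n0 def {e,r} use ∅
  n1 def {e,w} use {e}
  n2 def {e,q} use ∅
  n3 def {r,s,w} use ∅
  n4 def {s} use {w}
  n5 def {q} use ∅
  n6 def {q,w} use ∅
  n7 def {s} use {r}
  n8 def {q,r} use {e}
  n9 def {s,w} use ∅

Liveness:
  n0: in=∅ out={e,r}
  n1: in={e} out={w}
  n2: in={r} out={e,r}
  n3: in={e} out={e,r}
  n4: in={w} out=∅
  n5: in={e,r} out={e,r}
  n6: in={e,r} out={e,r}
  n7: in={r} out=∅
  n8: in={e} out=∅
  n9: in=∅ out=∅

Interference:
  e↔{q,r,s,w}
  q↔{e,r}
  r↔{e,q,s,w}
  s↔{e,r,w}
  w↔{e,r,s}

N(w) = ["e", "r", "s"]

Answer: ["e", "r", "s"]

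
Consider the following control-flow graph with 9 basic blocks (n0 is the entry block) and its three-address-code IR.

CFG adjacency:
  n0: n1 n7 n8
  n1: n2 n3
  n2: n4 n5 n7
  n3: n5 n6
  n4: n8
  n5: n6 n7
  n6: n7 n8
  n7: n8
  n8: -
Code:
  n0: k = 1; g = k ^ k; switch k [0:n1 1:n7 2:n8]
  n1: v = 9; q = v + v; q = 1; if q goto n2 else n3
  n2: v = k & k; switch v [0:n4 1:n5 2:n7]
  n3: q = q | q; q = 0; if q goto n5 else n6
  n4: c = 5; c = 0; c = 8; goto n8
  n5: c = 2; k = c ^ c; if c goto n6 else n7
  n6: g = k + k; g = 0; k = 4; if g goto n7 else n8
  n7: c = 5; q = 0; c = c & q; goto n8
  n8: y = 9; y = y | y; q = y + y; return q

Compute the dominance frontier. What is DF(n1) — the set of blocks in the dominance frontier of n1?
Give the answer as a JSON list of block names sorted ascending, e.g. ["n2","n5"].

Answer: ["n7", "n8"]

Analysis:
idom tree: n1←n0 n2←n1 n3←n1 n4←n2 n5←n1 n6←n1 n7←n0 n8←n0
Dom∩ at merges:
  n5: preds {n2,n3}: {n0,n1,n2} ∩ {n0,n1,n3} = {n0,n1}; idom=n1
  n6: preds {n3,n5}: {n0,n1,n3} ∩ {n0,n1,n5} = {n0,n1}; idom=n1
  n7: preds {n0,n2,n5,n6}: {n0} ∩ {n0,n1,n2} ∩ {n0,n1,n5} ∩ {n0,n1,n6} = {n0}; idom=n0
  n8: preds {n0,n4,n6,n7}: {n0} ∩ {n0,n1,n2,n4} ∩ {n0,n1,n6} ∩ {n0,n7} = {n0}; idom=n0

DF derivation:
  n5←n2: walk n2 to n1
  n5←n3: walk n3 to n1
  n6←n3: walk n3 to n1
  n6←n5: walk n5 to n1
  n7←n0: walk · to n0
  n7←n2: walk n2→n1 to n0
  n7←n5: walk n5→n1 to n0
  n7←n6: walk n6→n1 to n0
  n8←n0: walk · to n0
  n8←n4: walk n4→n2→n1 to n0
  n8←n6: walk n6→n1 to n0
  n8←n7: walk n7 to n0
  n0 → ∅
  n1 → {n7,n8}
  n2 → {n5,n7,n8}
  n3 → {n5,n6}
  n4 → {n8}
  n5 → {n6,n7}
  n6 → {n7,n8}
  n7 → {n8}
  n8 → ∅

DF(n1) = ["n7", "n8"]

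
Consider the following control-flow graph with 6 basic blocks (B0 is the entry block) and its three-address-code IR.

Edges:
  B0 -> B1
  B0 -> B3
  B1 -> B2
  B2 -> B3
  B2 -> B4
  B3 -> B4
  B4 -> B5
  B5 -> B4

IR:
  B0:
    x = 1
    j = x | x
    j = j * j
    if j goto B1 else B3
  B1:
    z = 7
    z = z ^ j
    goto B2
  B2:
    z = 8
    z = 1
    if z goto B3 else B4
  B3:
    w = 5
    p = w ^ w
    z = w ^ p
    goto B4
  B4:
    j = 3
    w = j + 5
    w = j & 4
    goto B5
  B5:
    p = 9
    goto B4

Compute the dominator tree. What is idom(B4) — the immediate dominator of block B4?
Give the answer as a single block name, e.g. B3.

idom tree: B1←B0 B2←B1 B3←B0 B4←B0 B5←B4
Dom∩ at merges:
  B3: preds {B0,B2}: {B0} ∩ {B0,B1,B2} = {B0}; idom=B0
  B4: preds {B2,B3,B5}: {B0,B1,B2} ∩ {B0,B3} ∩ {B0,B4,B5} = {B0}; idom=B0

idom(B4) = B0

Answer: B0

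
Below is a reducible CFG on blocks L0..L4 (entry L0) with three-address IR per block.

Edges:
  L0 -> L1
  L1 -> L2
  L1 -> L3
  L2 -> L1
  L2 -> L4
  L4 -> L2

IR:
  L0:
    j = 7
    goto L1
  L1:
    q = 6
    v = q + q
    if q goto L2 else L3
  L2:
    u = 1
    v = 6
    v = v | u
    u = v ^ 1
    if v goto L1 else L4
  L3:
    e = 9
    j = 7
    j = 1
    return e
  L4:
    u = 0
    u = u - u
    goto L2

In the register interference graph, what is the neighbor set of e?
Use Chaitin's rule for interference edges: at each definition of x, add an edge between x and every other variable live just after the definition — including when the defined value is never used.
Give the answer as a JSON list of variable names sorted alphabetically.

Per-block:
  L0: {j} / ∅
  L1: {q,v} / ∅
  L2: {u,v} / ∅
  L3: {e,j} / ∅
  L4: {u} / ∅

Backward fixpoint:
  live L0: ∅→∅
  live L1: ∅→∅
  live L2: ∅→∅
  live L3: ∅→∅
  live L4: ∅→∅

Interference:
  e↔{j}
  j↔{e}
  q↔{v}
  u↔{v}
  v↔{q,u}

N(e) = ["j"]

Answer: ["j"]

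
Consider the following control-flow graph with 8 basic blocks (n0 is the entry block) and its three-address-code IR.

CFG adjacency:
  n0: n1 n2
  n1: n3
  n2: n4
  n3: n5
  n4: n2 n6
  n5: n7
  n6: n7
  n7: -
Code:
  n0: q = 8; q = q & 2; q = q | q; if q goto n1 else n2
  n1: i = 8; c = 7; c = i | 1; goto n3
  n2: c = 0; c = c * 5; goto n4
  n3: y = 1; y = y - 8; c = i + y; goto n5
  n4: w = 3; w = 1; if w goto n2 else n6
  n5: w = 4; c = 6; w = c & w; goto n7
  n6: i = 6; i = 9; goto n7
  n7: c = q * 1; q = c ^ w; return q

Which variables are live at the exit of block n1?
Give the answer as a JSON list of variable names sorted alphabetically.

Block summaries:
  n0 def {q} use ∅
  n1 def {c,i} use ∅
  n2 def {c} use ∅
  n3 def {c,y} use {i}
  n4 def {w} use ∅
  n5 def {c,w} use ∅
  n6 def {i} use ∅
  n7 def {c,q} use {q,w}

Live sets:
  n0: in=∅ out={q}
  n1: in={q} out={i,q}
  n2: in={q} out={q}
  n3: in={i,q} out={q}
  n4: in={q} out={q,w}
  n5: in={q} out={q,w}
  n6: in={q,w} out={q,w}
  n7: in={q,w} out=∅

live-out(n1) = ["i", "q"]

Answer: ["i", "q"]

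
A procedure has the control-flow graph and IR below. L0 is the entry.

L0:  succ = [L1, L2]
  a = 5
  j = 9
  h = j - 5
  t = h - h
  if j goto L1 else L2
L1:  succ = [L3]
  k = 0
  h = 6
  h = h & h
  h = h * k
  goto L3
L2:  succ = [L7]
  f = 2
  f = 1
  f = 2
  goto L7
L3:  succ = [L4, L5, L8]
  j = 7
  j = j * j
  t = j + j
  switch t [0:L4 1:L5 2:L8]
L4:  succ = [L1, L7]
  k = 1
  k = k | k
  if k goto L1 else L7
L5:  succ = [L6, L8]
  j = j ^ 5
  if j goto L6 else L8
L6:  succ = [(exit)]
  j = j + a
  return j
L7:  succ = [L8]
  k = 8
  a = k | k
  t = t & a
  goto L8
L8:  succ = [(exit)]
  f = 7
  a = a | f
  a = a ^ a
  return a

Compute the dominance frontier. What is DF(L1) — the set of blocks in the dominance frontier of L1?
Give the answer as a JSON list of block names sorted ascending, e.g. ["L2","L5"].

idom tree: L1←L0 L2←L0 L3←L1 L4←L3 L5←L3 L6←L5 L7←L0 L8←L0
Dom at joins:
  L1: preds {L0,L4}: {L0} ∩ {L0,L1,L3,L4} = {L0}; idom=L0
  L7: preds {L2,L4}: {L0,L2} ∩ {L0,L1,L3,L4} = {L0}; idom=L0
  L8: preds {L3,L5,L7}: {L0,L1,L3} ∩ {L0,L1,L3,L5} ∩ {L0,L7} = {L0}; idom=L0

DF derivation:
  join L1 pred L0: · stop@L0
  join L1 pred L4: L4→L3→L1 stop@L0
  join L7 pred L2: L2 stop@L0
  join L7 pred L4: L4→L3→L1 stop@L0
  join L8 pred L3: L3→L1 stop@L0
  join L8 pred L5: L5→L3→L1 stop@L0
  join L8 pred L7: L7 stop@L0
  L0 → ∅
  L1 → {L1,L7,L8}
  L2 → {L7}
  L3 → {L1,L7,L8}
  L4 → {L1,L7}
  L5 → {L8}
  L6 → ∅
  L7 → {L8}
  L8 → ∅

DF(L1) = ["L1", "L7", "L8"]

Answer: ["L1", "L7", "L8"]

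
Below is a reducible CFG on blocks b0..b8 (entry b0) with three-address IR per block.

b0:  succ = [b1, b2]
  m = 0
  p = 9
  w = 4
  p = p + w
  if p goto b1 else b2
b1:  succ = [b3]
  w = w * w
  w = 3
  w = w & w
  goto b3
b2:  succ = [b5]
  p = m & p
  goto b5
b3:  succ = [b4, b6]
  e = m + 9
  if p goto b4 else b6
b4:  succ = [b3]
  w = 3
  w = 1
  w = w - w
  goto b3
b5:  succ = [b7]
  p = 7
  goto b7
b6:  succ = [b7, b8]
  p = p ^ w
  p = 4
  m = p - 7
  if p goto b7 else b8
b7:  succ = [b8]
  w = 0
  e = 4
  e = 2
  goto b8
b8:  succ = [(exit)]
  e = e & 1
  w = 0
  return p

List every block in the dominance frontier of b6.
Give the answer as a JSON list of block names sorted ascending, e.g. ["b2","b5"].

idom tree: b1←b0 b2←b0 b3←b1 b4←b3 b5←b2 b6←b3 b7←b0 b8←b0
Join-block Dom:
  b3: preds {b1,b4}: {b0,b1} ∩ {b0,b1,b3,b4} = {b0,b1}; idom=b1
  b7: preds {b5,b6}: {b0,b2,b5} ∩ {b0,b1,b3,b6} = {b0}; idom=b0
  b8: preds {b6,b7}: {b0,b1,b3,b6} ∩ {b0,b7} = {b0}; idom=b0

DF derivation:
  b3←b1: walk · to b1
  b3←b4: walk b4→b3 to b1
  b7←b5: walk b5→b2 to b0
  b7←b6: walk b6→b3→b1 to b0
  b8←b6: walk b6→b3→b1 to b0
  b8←b7: walk b7 to b0
  DF(b0)=∅
  DF(b1)={b7,b8}
  DF(b2)={b7}
  DF(b3)={b3,b7,b8}
  DF(b4)={b3}
  DF(b5)={b7}
  DF(b6)={b7,b8}
  DF(b7)={b8}
  DF(b8)=∅

DF(b6) = ["b7", "b8"]

Answer: ["b7", "b8"]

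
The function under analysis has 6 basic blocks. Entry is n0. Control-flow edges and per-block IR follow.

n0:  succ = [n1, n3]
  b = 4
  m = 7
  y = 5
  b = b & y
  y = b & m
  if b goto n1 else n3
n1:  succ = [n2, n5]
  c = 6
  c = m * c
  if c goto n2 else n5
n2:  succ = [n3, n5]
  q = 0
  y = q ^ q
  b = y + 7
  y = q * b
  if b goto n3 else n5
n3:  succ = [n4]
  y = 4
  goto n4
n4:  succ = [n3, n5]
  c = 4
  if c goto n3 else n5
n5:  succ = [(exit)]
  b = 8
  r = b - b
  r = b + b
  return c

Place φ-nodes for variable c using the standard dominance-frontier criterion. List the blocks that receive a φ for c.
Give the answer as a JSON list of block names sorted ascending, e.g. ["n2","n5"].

Answer: ["n3", "n5"]

Working:
idom tree: n1←n0 n2←n1 n3←n0 n4←n3 n5←n0
Join-block Dom:
  n3: preds {n0,n2,n4}: {n0} ∩ {n0,n1,n2} ∩ {n0,n3,n4} = {n0}; idom=n0
  n5: preds {n1,n2,n4}: {n0,n1} ∩ {n0,n1,n2} ∩ {n0,n3,n4} = {n0}; idom=n0

DF derivation:
  n3←n0: walk · to n0
  n3←n2: walk n2→n1 to n0
  n3←n4: walk n4→n3 to n0
  n5←n1: walk n1 to n0
  n5←n2: walk n2→n1 to n0
  n5←n4: walk n4→n3 to n0
  n0: DF=∅
  n1: DF={n3,n5}
  n2: DF={n3,n5}
  n3: DF={n3,n5}
  n4: DF={n3,n5}
  n5: DF=∅

φ for c: defs {n1,n4}
  DF⁺ = {n3,n5}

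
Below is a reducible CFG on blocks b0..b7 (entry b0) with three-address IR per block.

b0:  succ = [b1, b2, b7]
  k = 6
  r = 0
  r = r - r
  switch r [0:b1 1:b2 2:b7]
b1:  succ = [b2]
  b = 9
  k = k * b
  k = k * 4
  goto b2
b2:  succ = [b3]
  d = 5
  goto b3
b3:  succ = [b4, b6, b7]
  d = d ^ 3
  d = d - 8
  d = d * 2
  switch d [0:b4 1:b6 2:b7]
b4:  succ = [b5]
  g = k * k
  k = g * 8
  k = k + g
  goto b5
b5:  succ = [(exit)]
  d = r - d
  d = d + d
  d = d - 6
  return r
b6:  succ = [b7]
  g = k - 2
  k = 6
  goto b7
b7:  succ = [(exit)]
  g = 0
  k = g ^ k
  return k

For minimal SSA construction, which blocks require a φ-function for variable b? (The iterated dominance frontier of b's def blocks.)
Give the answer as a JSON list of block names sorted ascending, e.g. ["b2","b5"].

idom tree: b1←b0 b2←b0 b3←b2 b4←b3 b5←b4 b6←b3 b7←b0
Dom∩ at merges:
  b2: preds {b0,b1}: {b0} ∩ {b0,b1} = {b0}; idom=b0
  b7: preds {b0,b3,b6}: {b0} ∩ {b0,b2,b3} ∩ {b0,b2,b3,b6} = {b0}; idom=b0

DF derivation:
  b2←b0: walk · to b0
  b2←b1: walk b1 to b0
  b7←b0: walk · to b0
  b7←b3: walk b3→b2 to b0
  b7←b6: walk b6→b3→b2 to b0
  DF(b0)=∅
  DF(b1)={b2}
  DF(b2)={b7}
  DF(b3)={b7}
  DF(b4)=∅
  DF(b5)=∅
  DF(b6)={b7}
  DF(b7)=∅

φ for b: defs {b1}
  DF⁺ = {b2,b7}

Answer: ["b2", "b7"]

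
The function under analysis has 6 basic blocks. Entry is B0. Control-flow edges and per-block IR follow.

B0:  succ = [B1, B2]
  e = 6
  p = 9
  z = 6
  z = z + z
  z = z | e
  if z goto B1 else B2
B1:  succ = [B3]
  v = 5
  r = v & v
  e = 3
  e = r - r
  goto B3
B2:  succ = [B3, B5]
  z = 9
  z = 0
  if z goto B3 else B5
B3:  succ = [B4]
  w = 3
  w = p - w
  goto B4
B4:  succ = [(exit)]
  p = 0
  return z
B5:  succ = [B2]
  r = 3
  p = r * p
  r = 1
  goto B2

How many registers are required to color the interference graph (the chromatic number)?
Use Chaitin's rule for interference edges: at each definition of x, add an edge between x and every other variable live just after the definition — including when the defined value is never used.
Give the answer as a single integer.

Answer: 4

Analysis:
Block summaries:
  B0: def={e,p,z} ue=∅
  B1: def={e,r,v} ue=∅
  B2: def={z} ue=∅
  B3: def={w} ue={p}
  B4: def={p} ue={z}
  B5: def={p,r} ue={p}

Backward fixpoint:
  live B0: ∅→{p,z}
  live B1: {p,z}→{p,z}
  live B2: {p}→{p,z}
  live B3: {p,z}→{z}
  live B4: {z}→∅
  live B5: {p}→{p}

Interference:
  e↔{p,r,z}
  p↔{e,r,v,w,z}
  r↔{e,p,z}
  v↔{p,z}
  w↔{p,z}
  z↔{e,p,r,v,w}

Registers:
  {e,p,r,z} pairwise interfere (4-clique) ⇒ χ ≥ 4
  4-colouring: c0={p}  c1={z}  c2={e,v,w}  c3={r}
  χ = 4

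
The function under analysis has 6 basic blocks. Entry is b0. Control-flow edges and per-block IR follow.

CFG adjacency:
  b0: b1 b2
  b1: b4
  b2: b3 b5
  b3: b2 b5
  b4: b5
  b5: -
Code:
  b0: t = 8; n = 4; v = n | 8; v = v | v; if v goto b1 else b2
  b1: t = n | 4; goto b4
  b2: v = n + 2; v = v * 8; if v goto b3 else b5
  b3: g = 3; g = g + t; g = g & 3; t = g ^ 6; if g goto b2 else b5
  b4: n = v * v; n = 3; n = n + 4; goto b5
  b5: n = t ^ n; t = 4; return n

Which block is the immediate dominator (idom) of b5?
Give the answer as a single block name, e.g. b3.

Answer: b0

Working:
idom tree: b1←b0 b2←b0 b3←b2 b4←b1 b5←b0
Dom at joins:
  b2: preds {b0,b3}: {b0} ∩ {b0,b2,b3} = {b0}; idom=b0
  b5: preds {b2,b3,b4}: {b0,b2} ∩ {b0,b2,b3} ∩ {b0,b1,b4} = {b0}; idom=b0

idom(b5) = b0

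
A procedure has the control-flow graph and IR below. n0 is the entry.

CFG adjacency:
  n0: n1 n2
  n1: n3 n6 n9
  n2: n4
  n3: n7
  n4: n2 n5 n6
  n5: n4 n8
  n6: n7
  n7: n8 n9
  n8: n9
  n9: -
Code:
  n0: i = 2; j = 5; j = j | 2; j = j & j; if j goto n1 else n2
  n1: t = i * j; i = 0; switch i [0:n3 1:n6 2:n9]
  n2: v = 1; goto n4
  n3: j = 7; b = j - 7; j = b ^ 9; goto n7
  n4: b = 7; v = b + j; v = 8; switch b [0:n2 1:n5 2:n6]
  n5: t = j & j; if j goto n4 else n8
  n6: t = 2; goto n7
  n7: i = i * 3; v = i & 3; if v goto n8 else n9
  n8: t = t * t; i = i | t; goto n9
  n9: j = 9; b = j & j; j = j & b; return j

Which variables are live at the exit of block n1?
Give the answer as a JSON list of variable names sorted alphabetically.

Answer: ["i", "t"]

Analysis:
def/use:
  n0 def {i,j} use ∅
  n1 def {i,t} use {i,j}
  n2 def {v} use ∅
  n3 def {b,j} use ∅
  n4 def {b,v} use {j}
  n5 def {t} use {j}
  n6 def {t} use ∅
  n7 def {i,v} use {i}
  n8 def {i,t} use {i,t}
  n9 def {b,j} use ∅

Backward fixpoint:
  n0: in=∅ out={i,j}
  n1: in={i,j} out={i,t}
  n2: in={i,j} out={i,j}
  n3: in={i,t} out={i,t}
  n4: in={i,j} out={i,j}
  n5: in={i,j} out={i,j,t}
  n6: in={i} out={i,t}
  n7: in={i,t} out={i,t}
  n8: in={i,t} out=∅
  n9: in=∅ out=∅

live-out(n1) = ["i", "t"]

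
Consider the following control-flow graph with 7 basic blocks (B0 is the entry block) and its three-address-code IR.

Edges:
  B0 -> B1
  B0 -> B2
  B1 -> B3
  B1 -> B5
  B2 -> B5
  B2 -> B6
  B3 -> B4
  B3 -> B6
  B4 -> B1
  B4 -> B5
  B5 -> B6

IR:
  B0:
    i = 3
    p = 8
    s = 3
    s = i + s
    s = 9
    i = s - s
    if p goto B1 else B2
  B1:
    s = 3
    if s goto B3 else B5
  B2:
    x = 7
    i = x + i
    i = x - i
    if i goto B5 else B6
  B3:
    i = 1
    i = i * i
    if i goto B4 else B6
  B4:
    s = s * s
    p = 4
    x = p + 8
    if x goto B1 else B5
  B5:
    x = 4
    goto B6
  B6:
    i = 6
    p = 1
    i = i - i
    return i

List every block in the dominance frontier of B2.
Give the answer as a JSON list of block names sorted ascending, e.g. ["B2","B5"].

idom tree: B1←B0 B2←B0 B3←B1 B4←B3 B5←B0 B6←B0
Join-block Dom:
  B1: preds {B0,B4}: {B0} ∩ {B0,B1,B3,B4} = {B0}; idom=B0
  B5: preds {B1,B2,B4}: {B0,B1} ∩ {B0,B2} ∩ {B0,B1,B3,B4} = {B0}; idom=B0
  B6: preds {B2,B3,B5}: {B0,B2} ∩ {B0,B1,B3} ∩ {B0,B5} = {B0}; idom=B0

Frontier:
  join B1 pred B0: · stop@B0
  join B1 pred B4: B4→B3→B1 stop@B0
  join B5 pred B1: B1 stop@B0
  join B5 pred B2: B2 stop@B0
  join B5 pred B4: B4→B3→B1 stop@B0
  join B6 pred B2: B2 stop@B0
  join B6 pred B3: B3→B1 stop@B0
  join B6 pred B5: B5 stop@B0
  B0: DF=∅
  B1: DF={B1,B5,B6}
  B2: DF={B5,B6}
  B3: DF={B1,B5,B6}
  B4: DF={B1,B5}
  B5: DF={B6}
  B6: DF=∅

DF(B2) = ["B5", "B6"]

Answer: ["B5", "B6"]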